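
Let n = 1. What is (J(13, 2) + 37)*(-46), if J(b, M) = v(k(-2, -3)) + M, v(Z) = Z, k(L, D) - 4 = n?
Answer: -2024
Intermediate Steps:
k(L, D) = 5 (k(L, D) = 4 + 1 = 5)
J(b, M) = 5 + M
(J(13, 2) + 37)*(-46) = ((5 + 2) + 37)*(-46) = (7 + 37)*(-46) = 44*(-46) = -2024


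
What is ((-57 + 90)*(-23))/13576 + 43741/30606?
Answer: 285298931/207753528 ≈ 1.3733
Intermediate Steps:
((-57 + 90)*(-23))/13576 + 43741/30606 = (33*(-23))*(1/13576) + 43741*(1/30606) = -759*1/13576 + 43741/30606 = -759/13576 + 43741/30606 = 285298931/207753528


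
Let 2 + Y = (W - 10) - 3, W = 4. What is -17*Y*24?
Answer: 4488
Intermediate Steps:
Y = -11 (Y = -2 + ((4 - 10) - 3) = -2 + (-6 - 3) = -2 - 9 = -11)
-17*Y*24 = -17*(-11)*24 = 187*24 = 4488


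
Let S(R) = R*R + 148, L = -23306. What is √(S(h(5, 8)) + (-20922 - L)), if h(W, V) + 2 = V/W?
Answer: 2*√15826/5 ≈ 50.321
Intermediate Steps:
h(W, V) = -2 + V/W
S(R) = 148 + R² (S(R) = R² + 148 = 148 + R²)
√(S(h(5, 8)) + (-20922 - L)) = √((148 + (-2 + 8/5)²) + (-20922 - 1*(-23306))) = √((148 + (-2 + 8*(⅕))²) + (-20922 + 23306)) = √((148 + (-2 + 8/5)²) + 2384) = √((148 + (-⅖)²) + 2384) = √((148 + 4/25) + 2384) = √(3704/25 + 2384) = √(63304/25) = 2*√15826/5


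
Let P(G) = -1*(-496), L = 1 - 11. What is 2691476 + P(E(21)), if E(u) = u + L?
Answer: 2691972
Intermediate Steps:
L = -10
E(u) = -10 + u (E(u) = u - 10 = -10 + u)
P(G) = 496
2691476 + P(E(21)) = 2691476 + 496 = 2691972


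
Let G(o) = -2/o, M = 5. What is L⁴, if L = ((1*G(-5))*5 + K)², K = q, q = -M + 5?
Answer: 256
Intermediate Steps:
q = 0 (q = -1*5 + 5 = -5 + 5 = 0)
K = 0
L = 4 (L = ((1*(-2/(-5)))*5 + 0)² = ((1*(-2*(-⅕)))*5 + 0)² = ((1*(⅖))*5 + 0)² = ((⅖)*5 + 0)² = (2 + 0)² = 2² = 4)
L⁴ = 4⁴ = 256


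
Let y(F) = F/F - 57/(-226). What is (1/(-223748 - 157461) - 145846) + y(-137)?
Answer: -12564996684043/86153234 ≈ -1.4584e+5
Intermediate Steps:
y(F) = 283/226 (y(F) = 1 - 57*(-1/226) = 1 + 57/226 = 283/226)
(1/(-223748 - 157461) - 145846) + y(-137) = (1/(-223748 - 157461) - 145846) + 283/226 = (1/(-381209) - 145846) + 283/226 = (-1/381209 - 145846) + 283/226 = -55597807815/381209 + 283/226 = -12564996684043/86153234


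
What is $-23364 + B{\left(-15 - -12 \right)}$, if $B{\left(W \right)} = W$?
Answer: $-23367$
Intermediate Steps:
$-23364 + B{\left(-15 - -12 \right)} = -23364 - 3 = -23367$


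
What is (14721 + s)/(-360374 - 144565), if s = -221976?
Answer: 69085/168313 ≈ 0.41046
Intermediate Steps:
(14721 + s)/(-360374 - 144565) = (14721 - 221976)/(-360374 - 144565) = -207255/(-504939) = -207255*(-1/504939) = 69085/168313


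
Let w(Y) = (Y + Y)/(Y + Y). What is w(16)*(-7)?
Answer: -7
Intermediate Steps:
w(Y) = 1 (w(Y) = (2*Y)/((2*Y)) = (2*Y)*(1/(2*Y)) = 1)
w(16)*(-7) = 1*(-7) = -7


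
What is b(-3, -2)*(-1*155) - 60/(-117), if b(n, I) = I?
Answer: 12110/39 ≈ 310.51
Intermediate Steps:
b(-3, -2)*(-1*155) - 60/(-117) = -(-2)*155 - 60/(-117) = -2*(-155) - 60*(-1/117) = 310 + 20/39 = 12110/39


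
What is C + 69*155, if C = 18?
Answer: 10713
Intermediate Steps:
C + 69*155 = 18 + 69*155 = 18 + 10695 = 10713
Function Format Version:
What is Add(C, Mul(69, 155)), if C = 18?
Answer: 10713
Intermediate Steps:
Add(C, Mul(69, 155)) = Add(18, Mul(69, 155)) = Add(18, 10695) = 10713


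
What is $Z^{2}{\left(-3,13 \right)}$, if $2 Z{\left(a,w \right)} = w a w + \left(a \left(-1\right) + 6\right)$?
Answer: $62001$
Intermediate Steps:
$Z{\left(a,w \right)} = 3 - \frac{a}{2} + \frac{a w^{2}}{2}$ ($Z{\left(a,w \right)} = \frac{w a w + \left(a \left(-1\right) + 6\right)}{2} = \frac{a w w - \left(-6 + a\right)}{2} = \frac{a w^{2} - \left(-6 + a\right)}{2} = \frac{6 - a + a w^{2}}{2} = 3 - \frac{a}{2} + \frac{a w^{2}}{2}$)
$Z^{2}{\left(-3,13 \right)} = \left(3 - - \frac{3}{2} + \frac{1}{2} \left(-3\right) 13^{2}\right)^{2} = \left(3 + \frac{3}{2} + \frac{1}{2} \left(-3\right) 169\right)^{2} = \left(3 + \frac{3}{2} - \frac{507}{2}\right)^{2} = \left(-249\right)^{2} = 62001$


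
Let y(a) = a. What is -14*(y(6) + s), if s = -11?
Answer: 70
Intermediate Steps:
-14*(y(6) + s) = -14*(6 - 11) = -14*(-5) = 70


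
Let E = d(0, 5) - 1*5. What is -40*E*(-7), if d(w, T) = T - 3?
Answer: -840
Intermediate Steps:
d(w, T) = -3 + T
E = -3 (E = (-3 + 5) - 1*5 = 2 - 5 = -3)
-40*E*(-7) = -40*(-3)*(-7) = 120*(-7) = -840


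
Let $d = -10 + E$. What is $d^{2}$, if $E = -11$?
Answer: $441$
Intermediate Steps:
$d = -21$ ($d = -10 - 11 = -21$)
$d^{2} = \left(-21\right)^{2} = 441$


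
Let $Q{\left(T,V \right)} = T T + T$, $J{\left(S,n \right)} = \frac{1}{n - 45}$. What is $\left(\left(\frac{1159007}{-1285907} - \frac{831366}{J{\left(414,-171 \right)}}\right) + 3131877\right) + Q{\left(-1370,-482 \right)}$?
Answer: $\frac{237355880089934}{1285907} \approx 1.8458 \cdot 10^{8}$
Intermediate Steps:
$J{\left(S,n \right)} = \frac{1}{-45 + n}$
$Q{\left(T,V \right)} = T + T^{2}$ ($Q{\left(T,V \right)} = T^{2} + T = T + T^{2}$)
$\left(\left(\frac{1159007}{-1285907} - \frac{831366}{J{\left(414,-171 \right)}}\right) + 3131877\right) + Q{\left(-1370,-482 \right)} = \left(\left(\frac{1159007}{-1285907} - \frac{831366}{\frac{1}{-45 - 171}}\right) + 3131877\right) - 1370 \left(1 - 1370\right) = \left(\left(1159007 \left(- \frac{1}{1285907}\right) - \frac{831366}{\frac{1}{-216}}\right) + 3131877\right) - -1875530 = \left(\left(- \frac{1159007}{1285907} - \frac{831366}{- \frac{1}{216}}\right) + 3131877\right) + 1875530 = \left(\left(- \frac{1159007}{1285907} - -179575056\right) + 3131877\right) + 1875530 = \left(\left(- \frac{1159007}{1285907} + 179575056\right) + 3131877\right) + 1875530 = \left(\frac{230916820376785}{1285907} + 3131877\right) + 1875530 = \frac{234944122934224}{1285907} + 1875530 = \frac{237355880089934}{1285907}$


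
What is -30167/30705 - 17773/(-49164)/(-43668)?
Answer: -21588627834383/21973455504720 ≈ -0.98249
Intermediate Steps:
-30167/30705 - 17773/(-49164)/(-43668) = -30167*1/30705 - 17773*(-1/49164)*(-1/43668) = -30167/30705 + (17773/49164)*(-1/43668) = -30167/30705 - 17773/2146893552 = -21588627834383/21973455504720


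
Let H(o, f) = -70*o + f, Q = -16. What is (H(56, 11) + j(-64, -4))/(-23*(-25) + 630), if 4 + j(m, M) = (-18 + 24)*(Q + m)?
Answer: -4393/1205 ≈ -3.6456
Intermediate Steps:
H(o, f) = f - 70*o
j(m, M) = -100 + 6*m (j(m, M) = -4 + (-18 + 24)*(-16 + m) = -4 + 6*(-16 + m) = -4 + (-96 + 6*m) = -100 + 6*m)
(H(56, 11) + j(-64, -4))/(-23*(-25) + 630) = ((11 - 70*56) + (-100 + 6*(-64)))/(-23*(-25) + 630) = ((11 - 3920) + (-100 - 384))/(575 + 630) = (-3909 - 484)/1205 = -4393*1/1205 = -4393/1205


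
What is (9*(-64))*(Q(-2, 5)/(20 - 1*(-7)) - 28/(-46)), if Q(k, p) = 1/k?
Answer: -23456/69 ≈ -339.94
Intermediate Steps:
(9*(-64))*(Q(-2, 5)/(20 - 1*(-7)) - 28/(-46)) = (9*(-64))*(1/((-2)*(20 - 1*(-7))) - 28/(-46)) = -576*(-1/(2*(20 + 7)) - 28*(-1/46)) = -576*(-½/27 + 14/23) = -576*(-½*1/27 + 14/23) = -576*(-1/54 + 14/23) = -576*733/1242 = -23456/69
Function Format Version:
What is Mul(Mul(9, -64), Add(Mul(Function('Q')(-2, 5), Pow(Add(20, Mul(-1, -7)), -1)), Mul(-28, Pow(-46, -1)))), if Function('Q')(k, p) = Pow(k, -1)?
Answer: Rational(-23456, 69) ≈ -339.94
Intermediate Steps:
Mul(Mul(9, -64), Add(Mul(Function('Q')(-2, 5), Pow(Add(20, Mul(-1, -7)), -1)), Mul(-28, Pow(-46, -1)))) = Mul(Mul(9, -64), Add(Mul(Pow(-2, -1), Pow(Add(20, Mul(-1, -7)), -1)), Mul(-28, Pow(-46, -1)))) = Mul(-576, Add(Mul(Rational(-1, 2), Pow(Add(20, 7), -1)), Mul(-28, Rational(-1, 46)))) = Mul(-576, Add(Mul(Rational(-1, 2), Pow(27, -1)), Rational(14, 23))) = Mul(-576, Add(Mul(Rational(-1, 2), Rational(1, 27)), Rational(14, 23))) = Mul(-576, Add(Rational(-1, 54), Rational(14, 23))) = Mul(-576, Rational(733, 1242)) = Rational(-23456, 69)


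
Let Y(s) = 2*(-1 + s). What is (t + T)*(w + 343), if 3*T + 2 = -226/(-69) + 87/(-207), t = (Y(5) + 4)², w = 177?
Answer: 15530840/207 ≈ 75028.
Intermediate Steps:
Y(s) = -2 + 2*s
t = 144 (t = ((-2 + 2*5) + 4)² = ((-2 + 10) + 4)² = (8 + 4)² = 12² = 144)
T = 59/207 (T = -⅔ + (-226/(-69) + 87/(-207))/3 = -⅔ + (-226*(-1/69) + 87*(-1/207))/3 = -⅔ + (226/69 - 29/69)/3 = -⅔ + (⅓)*(197/69) = -⅔ + 197/207 = 59/207 ≈ 0.28502)
(t + T)*(w + 343) = (144 + 59/207)*(177 + 343) = (29867/207)*520 = 15530840/207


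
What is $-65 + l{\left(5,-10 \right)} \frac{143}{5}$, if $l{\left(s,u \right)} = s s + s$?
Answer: $793$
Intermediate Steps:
$l{\left(s,u \right)} = s + s^{2}$ ($l{\left(s,u \right)} = s^{2} + s = s + s^{2}$)
$-65 + l{\left(5,-10 \right)} \frac{143}{5} = -65 + 5 \left(1 + 5\right) \frac{143}{5} = -65 + 5 \cdot 6 \cdot 143 \cdot \frac{1}{5} = -65 + 30 \cdot \frac{143}{5} = -65 + 858 = 793$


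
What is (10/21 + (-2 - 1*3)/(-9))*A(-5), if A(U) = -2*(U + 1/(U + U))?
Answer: 221/21 ≈ 10.524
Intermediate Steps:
A(U) = -1/U - 2*U (A(U) = -2*(U + 1/(2*U)) = -1/U - 2*U)
(10/21 + (-2 - 1*3)/(-9))*A(-5) = (10/21 + (-2 - 1*3)/(-9))*(-1/(-5) - 2*(-5)) = (10*(1/21) + (-2 - 3)*(-⅑))*(-1*(-⅕) + 10) = (10/21 - 5*(-⅑))*(⅕ + 10) = (10/21 + 5/9)*(51/5) = (65/63)*(51/5) = 221/21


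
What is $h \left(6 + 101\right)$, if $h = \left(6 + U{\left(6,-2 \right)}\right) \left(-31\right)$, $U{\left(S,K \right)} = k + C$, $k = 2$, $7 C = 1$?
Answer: $- \frac{189069}{7} \approx -27010.0$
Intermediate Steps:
$C = \frac{1}{7}$ ($C = \frac{1}{7} \cdot 1 = \frac{1}{7} \approx 0.14286$)
$U{\left(S,K \right)} = \frac{15}{7}$ ($U{\left(S,K \right)} = 2 + \frac{1}{7} = \frac{15}{7}$)
$h = - \frac{1767}{7}$ ($h = \left(6 + \frac{15}{7}\right) \left(-31\right) = \frac{57}{7} \left(-31\right) = - \frac{1767}{7} \approx -252.43$)
$h \left(6 + 101\right) = - \frac{1767 \left(6 + 101\right)}{7} = \left(- \frac{1767}{7}\right) 107 = - \frac{189069}{7}$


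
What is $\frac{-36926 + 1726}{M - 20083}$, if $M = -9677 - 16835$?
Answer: $\frac{7040}{9319} \approx 0.75545$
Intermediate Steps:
$M = -26512$ ($M = -9677 - 16835 = -26512$)
$\frac{-36926 + 1726}{M - 20083} = \frac{-36926 + 1726}{-26512 - 20083} = - \frac{35200}{-46595} = \left(-35200\right) \left(- \frac{1}{46595}\right) = \frac{7040}{9319}$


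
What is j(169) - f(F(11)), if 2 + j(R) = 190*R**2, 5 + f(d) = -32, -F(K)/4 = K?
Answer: 5426625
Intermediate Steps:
F(K) = -4*K
f(d) = -37 (f(d) = -5 - 32 = -37)
j(R) = -2 + 190*R**2
j(169) - f(F(11)) = (-2 + 190*169**2) - 1*(-37) = (-2 + 190*28561) + 37 = (-2 + 5426590) + 37 = 5426588 + 37 = 5426625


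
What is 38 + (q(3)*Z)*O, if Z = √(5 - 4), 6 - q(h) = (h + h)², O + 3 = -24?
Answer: 848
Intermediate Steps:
O = -27 (O = -3 - 24 = -27)
q(h) = 6 - 4*h² (q(h) = 6 - (h + h)² = 6 - (2*h)² = 6 - 4*h²)
Z = 1 (Z = √1 = 1)
38 + (q(3)*Z)*O = 38 + ((6 - 4*3²)*1)*(-27) = 38 + ((6 - 4*9)*1)*(-27) = 38 + ((6 - 36)*1)*(-27) = 38 - 30*1*(-27) = 38 - 30*(-27) = 38 + 810 = 848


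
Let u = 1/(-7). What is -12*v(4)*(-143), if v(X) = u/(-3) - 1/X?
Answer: -2431/7 ≈ -347.29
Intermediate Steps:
u = -⅐ ≈ -0.14286
v(X) = 1/21 - 1/X (v(X) = -⅐/(-3) - 1/X = -⅐*(-⅓) - 1/X = 1/21 - 1/X)
-12*v(4)*(-143) = -4*(-21 + 4)/(7*4)*(-143) = -4*(-17)/(7*4)*(-143) = -12*(-17/84)*(-143) = (17/7)*(-143) = -2431/7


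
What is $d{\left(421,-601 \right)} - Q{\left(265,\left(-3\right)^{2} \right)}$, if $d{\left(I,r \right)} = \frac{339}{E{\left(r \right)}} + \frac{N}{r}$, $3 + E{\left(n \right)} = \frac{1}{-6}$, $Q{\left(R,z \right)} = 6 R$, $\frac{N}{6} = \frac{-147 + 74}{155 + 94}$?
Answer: $- \frac{1608424678}{947777} \approx -1697.0$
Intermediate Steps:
$N = - \frac{146}{83}$ ($N = 6 \frac{-147 + 74}{155 + 94} = 6 \left(- \frac{73}{249}\right) = - \frac{146}{83} \approx -1.759$)
$E{\left(n \right)} = - \frac{19}{6}$ ($E{\left(n \right)} = -3 + \frac{1}{-6} = -3 - \frac{1}{6} = - \frac{19}{6}$)
$d{\left(I,r \right)} = - \frac{2034}{19} - \frac{146}{83 r}$ ($d{\left(I,r \right)} = \frac{339}{- \frac{19}{6}} - \frac{146}{83 r} = 339 \left(- \frac{6}{19}\right) - \frac{146}{83 r} = - \frac{2034}{19} - \frac{146}{83 r}$)
$d{\left(421,-601 \right)} - Q{\left(265,\left(-3\right)^{2} \right)} = \frac{2 \left(-1387 - -50731011\right)}{1577 \left(-601\right)} - 6 \cdot 265 = \frac{2}{1577} \left(- \frac{1}{601}\right) \left(-1387 + 50731011\right) - 1590 = \frac{2}{1577} \left(- \frac{1}{601}\right) 50729624 - 1590 = - \frac{101459248}{947777} - 1590 = - \frac{1608424678}{947777}$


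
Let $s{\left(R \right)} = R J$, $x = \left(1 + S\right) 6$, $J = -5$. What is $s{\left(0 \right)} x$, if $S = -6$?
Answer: $0$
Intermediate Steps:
$x = -30$ ($x = \left(1 - 6\right) 6 = \left(-5\right) 6 = -30$)
$s{\left(R \right)} = - 5 R$ ($s{\left(R \right)} = R \left(-5\right) = - 5 R$)
$s{\left(0 \right)} x = \left(-5\right) 0 \left(-30\right) = 0 \left(-30\right) = 0$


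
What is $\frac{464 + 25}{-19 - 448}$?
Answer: $- \frac{489}{467} \approx -1.0471$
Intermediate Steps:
$\frac{464 + 25}{-19 - 448} = \frac{489}{-467} = 489 \left(- \frac{1}{467}\right) = - \frac{489}{467}$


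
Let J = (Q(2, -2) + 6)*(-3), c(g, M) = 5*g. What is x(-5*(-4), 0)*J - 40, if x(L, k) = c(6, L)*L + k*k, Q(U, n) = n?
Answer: -7240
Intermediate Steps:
x(L, k) = k² + 30*L (x(L, k) = (5*6)*L + k*k = 30*L + k² = k² + 30*L)
J = -12 (J = (-2 + 6)*(-3) = 4*(-3) = -12)
x(-5*(-4), 0)*J - 40 = (0² + 30*(-5*(-4)))*(-12) - 40 = (0 + 30*20)*(-12) - 40 = (0 + 600)*(-12) - 40 = 600*(-12) - 40 = -7200 - 40 = -7240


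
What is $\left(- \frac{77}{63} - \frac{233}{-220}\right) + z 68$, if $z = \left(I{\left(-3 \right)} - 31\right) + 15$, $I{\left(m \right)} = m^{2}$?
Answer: $- \frac{942803}{1980} \approx -476.16$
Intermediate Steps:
$z = -7$ ($z = \left(\left(-3\right)^{2} - 31\right) + 15 = \left(9 - 31\right) + 15 = -22 + 15 = -7$)
$\left(- \frac{77}{63} - \frac{233}{-220}\right) + z 68 = \left(- \frac{77}{63} - \frac{233}{-220}\right) - 476 = \left(\left(-77\right) \frac{1}{63} - - \frac{233}{220}\right) - 476 = \left(- \frac{11}{9} + \frac{233}{220}\right) - 476 = - \frac{323}{1980} - 476 = - \frac{942803}{1980}$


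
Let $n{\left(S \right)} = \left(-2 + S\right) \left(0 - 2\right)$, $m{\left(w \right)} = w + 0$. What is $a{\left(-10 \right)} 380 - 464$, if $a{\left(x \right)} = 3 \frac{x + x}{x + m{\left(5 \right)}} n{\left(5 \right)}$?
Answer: $-27824$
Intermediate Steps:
$m{\left(w \right)} = w$
$n{\left(S \right)} = 4 - 2 S$ ($n{\left(S \right)} = \left(-2 + S\right) \left(-2\right) = 4 - 2 S$)
$a{\left(x \right)} = - \frac{36 x}{5 + x}$ ($a{\left(x \right)} = 3 \frac{x + x}{x + 5} \left(4 - 10\right) = 3 \frac{2 x}{5 + x} \left(4 - 10\right) = 3 \frac{2 x}{5 + x} \left(-6\right) = \frac{6 x}{5 + x} \left(-6\right) = - \frac{36 x}{5 + x}$)
$a{\left(-10 \right)} 380 - 464 = \left(-36\right) \left(-10\right) \frac{1}{5 - 10} \cdot 380 - 464 = \left(-36\right) \left(-10\right) \frac{1}{-5} \cdot 380 - 464 = \left(-36\right) \left(-10\right) \left(- \frac{1}{5}\right) 380 - 464 = \left(-72\right) 380 - 464 = -27360 - 464 = -27824$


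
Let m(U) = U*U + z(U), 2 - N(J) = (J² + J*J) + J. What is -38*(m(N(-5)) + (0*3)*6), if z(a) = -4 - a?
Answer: -71744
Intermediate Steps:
N(J) = 2 - J - 2*J² (N(J) = 2 - ((J² + J*J) + J) = 2 - ((J² + J²) + J) = 2 - (2*J² + J) = 2 - (J + 2*J²) = 2 + (-J - 2*J²) = 2 - J - 2*J²)
m(U) = -4 + U² - U (m(U) = U*U + (-4 - U) = U² + (-4 - U) = -4 + U² - U)
-38*(m(N(-5)) + (0*3)*6) = -38*((-4 + (2 - 1*(-5) - 2*(-5)²)² - (2 - 1*(-5) - 2*(-5)²)) + (0*3)*6) = -38*((-4 + (2 + 5 - 2*25)² - (2 + 5 - 2*25)) + 0*6) = -38*((-4 + (2 + 5 - 50)² - (2 + 5 - 50)) + 0) = -38*((-4 + (-43)² - 1*(-43)) + 0) = -38*((-4 + 1849 + 43) + 0) = -38*(1888 + 0) = -38*1888 = -71744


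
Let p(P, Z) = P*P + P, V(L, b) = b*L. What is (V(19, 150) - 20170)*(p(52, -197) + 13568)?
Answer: -282731680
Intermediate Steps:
V(L, b) = L*b
p(P, Z) = P + P**2 (p(P, Z) = P**2 + P = P + P**2)
(V(19, 150) - 20170)*(p(52, -197) + 13568) = (19*150 - 20170)*(52*(1 + 52) + 13568) = (2850 - 20170)*(52*53 + 13568) = -17320*(2756 + 13568) = -17320*16324 = -282731680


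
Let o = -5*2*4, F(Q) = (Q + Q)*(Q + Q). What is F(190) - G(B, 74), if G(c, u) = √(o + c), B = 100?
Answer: 144400 - 2*√15 ≈ 1.4439e+5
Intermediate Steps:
F(Q) = 4*Q² (F(Q) = (2*Q)*(2*Q) = 4*Q²)
o = -40 (o = -10*4 = -40)
G(c, u) = √(-40 + c)
F(190) - G(B, 74) = 4*190² - √(-40 + 100) = 4*36100 - √60 = 144400 - 2*√15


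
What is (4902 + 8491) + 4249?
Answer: 17642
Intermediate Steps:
(4902 + 8491) + 4249 = 13393 + 4249 = 17642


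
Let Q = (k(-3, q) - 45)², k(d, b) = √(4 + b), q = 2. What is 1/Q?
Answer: (45 - √6)⁻² ≈ 0.00055232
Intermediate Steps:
Q = (-45 + √6)² (Q = (√(4 + 2) - 45)² = (√6 - 45)² = (-45 + √6)² ≈ 1810.5)
1/Q = 1/((45 - √6)²) = (45 - √6)⁻²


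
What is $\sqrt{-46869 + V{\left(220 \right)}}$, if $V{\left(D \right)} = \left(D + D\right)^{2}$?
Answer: $\sqrt{146731} \approx 383.05$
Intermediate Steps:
$V{\left(D \right)} = 4 D^{2}$ ($V{\left(D \right)} = \left(2 D\right)^{2} = 4 D^{2}$)
$\sqrt{-46869 + V{\left(220 \right)}} = \sqrt{-46869 + 4 \cdot 220^{2}} = \sqrt{-46869 + 4 \cdot 48400} = \sqrt{-46869 + 193600} = \sqrt{146731}$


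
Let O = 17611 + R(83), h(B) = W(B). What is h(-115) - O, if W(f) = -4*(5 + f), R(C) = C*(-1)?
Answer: -17088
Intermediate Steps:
R(C) = -C
W(f) = -20 - 4*f
h(B) = -20 - 4*B
O = 17528 (O = 17611 - 1*83 = 17611 - 83 = 17528)
h(-115) - O = (-20 - 4*(-115)) - 1*17528 = (-20 + 460) - 17528 = 440 - 17528 = -17088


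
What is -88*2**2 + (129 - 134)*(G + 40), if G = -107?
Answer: -17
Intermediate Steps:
-88*2**2 + (129 - 134)*(G + 40) = -88*2**2 + (129 - 134)*(-107 + 40) = -88*4 - 5*(-67) = -352 + 335 = -17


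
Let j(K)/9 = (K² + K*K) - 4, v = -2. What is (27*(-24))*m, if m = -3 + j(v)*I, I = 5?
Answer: -114696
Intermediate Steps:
j(K) = -36 + 18*K² (j(K) = 9*((K² + K*K) - 4) = 9*((K² + K²) - 4) = 9*(2*K² - 4) = 9*(-4 + 2*K²) = -36 + 18*K²)
m = 177 (m = -3 + (-36 + 18*(-2)²)*5 = -3 + (-36 + 18*4)*5 = -3 + (-36 + 72)*5 = -3 + 36*5 = -3 + 180 = 177)
(27*(-24))*m = (27*(-24))*177 = -648*177 = -114696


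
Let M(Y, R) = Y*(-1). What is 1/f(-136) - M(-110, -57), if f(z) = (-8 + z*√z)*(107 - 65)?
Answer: (-1256640*√34 + 36961*I)/(336*(-I + 34*√34)) ≈ -110.0 + 1.5012e-5*I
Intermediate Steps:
M(Y, R) = -Y
f(z) = -336 + 42*z^(3/2) (f(z) = (-8 + z^(3/2))*42 = -336 + 42*z^(3/2))
1/f(-136) - M(-110, -57) = 1/(-336 + 42*(-136)^(3/2)) - (-1)*(-110) = 1/(-336 + 42*(-272*I*√34)) - 1*110 = 1/(-336 - 11424*I*√34) - 110 = -110 + 1/(-336 - 11424*I*√34)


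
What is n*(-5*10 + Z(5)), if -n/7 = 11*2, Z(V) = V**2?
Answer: 3850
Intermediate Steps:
n = -154 (n = -77*2 = -7*22 = -154)
n*(-5*10 + Z(5)) = -154*(-5*10 + 5**2) = -154*(-50 + 25) = -154*(-25) = 3850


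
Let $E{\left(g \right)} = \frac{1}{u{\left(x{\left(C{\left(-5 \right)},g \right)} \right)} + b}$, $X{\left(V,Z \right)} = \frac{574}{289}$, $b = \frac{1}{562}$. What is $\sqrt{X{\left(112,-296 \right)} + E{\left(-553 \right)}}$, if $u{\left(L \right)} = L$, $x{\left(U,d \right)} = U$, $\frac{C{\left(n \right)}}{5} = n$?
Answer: $\frac{2 \sqrt{3083641547}}{79611} \approx 1.395$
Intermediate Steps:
$C{\left(n \right)} = 5 n$
$b = \frac{1}{562} \approx 0.0017794$
$X{\left(V,Z \right)} = \frac{574}{289}$ ($X{\left(V,Z \right)} = 574 \cdot \frac{1}{289} = \frac{574}{289}$)
$E{\left(g \right)} = - \frac{562}{14049}$ ($E{\left(g \right)} = \frac{1}{5 \left(-5\right) + \frac{1}{562}} = \frac{1}{-25 + \frac{1}{562}} = \frac{1}{- \frac{14049}{562}} = - \frac{562}{14049}$)
$\sqrt{X{\left(112,-296 \right)} + E{\left(-553 \right)}} = \sqrt{\frac{574}{289} - \frac{562}{14049}} = \sqrt{\frac{7901708}{4060161}} = \frac{2 \sqrt{3083641547}}{79611}$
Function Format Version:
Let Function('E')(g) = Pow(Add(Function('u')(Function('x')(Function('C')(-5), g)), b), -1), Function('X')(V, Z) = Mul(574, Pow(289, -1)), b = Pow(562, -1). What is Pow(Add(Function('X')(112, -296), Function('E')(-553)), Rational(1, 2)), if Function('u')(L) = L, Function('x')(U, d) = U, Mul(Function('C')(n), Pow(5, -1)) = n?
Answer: Mul(Rational(2, 79611), Pow(3083641547, Rational(1, 2))) ≈ 1.3950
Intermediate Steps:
Function('C')(n) = Mul(5, n)
b = Rational(1, 562) ≈ 0.0017794
Function('X')(V, Z) = Rational(574, 289) (Function('X')(V, Z) = Mul(574, Rational(1, 289)) = Rational(574, 289))
Function('E')(g) = Rational(-562, 14049) (Function('E')(g) = Pow(Add(Mul(5, -5), Rational(1, 562)), -1) = Pow(Add(-25, Rational(1, 562)), -1) = Pow(Rational(-14049, 562), -1) = Rational(-562, 14049))
Pow(Add(Function('X')(112, -296), Function('E')(-553)), Rational(1, 2)) = Pow(Add(Rational(574, 289), Rational(-562, 14049)), Rational(1, 2)) = Pow(Rational(7901708, 4060161), Rational(1, 2)) = Mul(Rational(2, 79611), Pow(3083641547, Rational(1, 2)))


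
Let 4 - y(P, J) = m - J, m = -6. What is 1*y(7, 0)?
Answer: 10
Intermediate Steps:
y(P, J) = 10 + J (y(P, J) = 4 - (-6 - J) = 4 + (6 + J) = 10 + J)
1*y(7, 0) = 1*(10 + 0) = 1*10 = 10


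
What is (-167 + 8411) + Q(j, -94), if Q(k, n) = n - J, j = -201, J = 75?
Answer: 8075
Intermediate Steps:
Q(k, n) = -75 + n (Q(k, n) = n - 1*75 = n - 75 = -75 + n)
(-167 + 8411) + Q(j, -94) = (-167 + 8411) + (-75 - 94) = 8244 - 169 = 8075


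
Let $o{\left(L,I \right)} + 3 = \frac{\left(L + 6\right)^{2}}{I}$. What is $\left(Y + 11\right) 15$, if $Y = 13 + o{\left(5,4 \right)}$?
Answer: $\frac{3075}{4} \approx 768.75$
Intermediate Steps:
$o{\left(L,I \right)} = -3 + \frac{\left(6 + L\right)^{2}}{I}$ ($o{\left(L,I \right)} = -3 + \frac{\left(L + 6\right)^{2}}{I} = -3 + \frac{\left(6 + L\right)^{2}}{I}$)
$Y = \frac{161}{4}$ ($Y = 13 - \left(3 - \frac{\left(6 + 5\right)^{2}}{4}\right) = 13 - \left(3 - \frac{11^{2}}{4}\right) = 13 + \left(-3 + \frac{1}{4} \cdot 121\right) = 13 + \left(-3 + \frac{121}{4}\right) = 13 + \frac{109}{4} = \frac{161}{4} \approx 40.25$)
$\left(Y + 11\right) 15 = \left(\frac{161}{4} + 11\right) 15 = \frac{205}{4} \cdot 15 = \frac{3075}{4}$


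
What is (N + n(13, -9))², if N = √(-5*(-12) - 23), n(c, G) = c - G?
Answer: (22 + √37)² ≈ 788.64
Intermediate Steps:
N = √37 (N = √(60 - 23) = √37 ≈ 6.0828)
(N + n(13, -9))² = (√37 + (13 - 1*(-9)))² = (√37 + (13 + 9))² = (√37 + 22)² = (22 + √37)²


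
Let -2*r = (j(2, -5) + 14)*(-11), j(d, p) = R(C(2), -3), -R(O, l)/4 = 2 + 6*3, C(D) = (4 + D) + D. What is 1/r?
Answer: -1/363 ≈ -0.0027548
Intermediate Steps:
C(D) = 4 + 2*D
R(O, l) = -80 (R(O, l) = -4*(2 + 6*3) = -4*(2 + 18) = -4*20 = -80)
j(d, p) = -80
r = -363 (r = -(-80 + 14)*(-11)/2 = -(-33)*(-11) = -½*726 = -363)
1/r = 1/(-363) = -1/363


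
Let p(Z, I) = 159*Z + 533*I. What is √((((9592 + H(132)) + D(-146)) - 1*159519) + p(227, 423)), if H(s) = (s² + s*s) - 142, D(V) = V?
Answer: 13*√865 ≈ 382.34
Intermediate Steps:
H(s) = -142 + 2*s² (H(s) = (s² + s²) - 142 = 2*s² - 142 = -142 + 2*s²)
√((((9592 + H(132)) + D(-146)) - 1*159519) + p(227, 423)) = √((((9592 + (-142 + 2*132²)) - 146) - 1*159519) + (159*227 + 533*423)) = √((((9592 + (-142 + 2*17424)) - 146) - 159519) + (36093 + 225459)) = √((((9592 + (-142 + 34848)) - 146) - 159519) + 261552) = √((((9592 + 34706) - 146) - 159519) + 261552) = √(((44298 - 146) - 159519) + 261552) = √((44152 - 159519) + 261552) = √(-115367 + 261552) = √146185 = 13*√865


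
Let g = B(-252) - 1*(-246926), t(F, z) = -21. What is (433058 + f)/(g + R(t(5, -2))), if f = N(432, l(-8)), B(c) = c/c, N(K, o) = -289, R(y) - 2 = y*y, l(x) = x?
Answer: 432769/247370 ≈ 1.7495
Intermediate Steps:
R(y) = 2 + y² (R(y) = 2 + y*y = 2 + y²)
B(c) = 1
f = -289
g = 246927 (g = 1 - 1*(-246926) = 1 + 246926 = 246927)
(433058 + f)/(g + R(t(5, -2))) = (433058 - 289)/(246927 + (2 + (-21)²)) = 432769/(246927 + (2 + 441)) = 432769/(246927 + 443) = 432769/247370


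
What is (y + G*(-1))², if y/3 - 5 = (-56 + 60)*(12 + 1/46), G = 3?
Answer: 12916836/529 ≈ 24417.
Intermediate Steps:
y = 3663/23 (y = 15 + 3*((-56 + 60)*(12 + 1/46)) = 15 + 3*(4*(12 + 1/46)) = 15 + 3*(4*(553/46)) = 15 + 3*(1106/23) = 15 + 3318/23 = 3663/23 ≈ 159.26)
(y + G*(-1))² = (3663/23 + 3*(-1))² = (3663/23 - 3)² = (3594/23)² = 12916836/529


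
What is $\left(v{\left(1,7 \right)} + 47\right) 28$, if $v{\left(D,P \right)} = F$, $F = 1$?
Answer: $1344$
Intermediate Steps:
$v{\left(D,P \right)} = 1$
$\left(v{\left(1,7 \right)} + 47\right) 28 = \left(1 + 47\right) 28 = 48 \cdot 28 = 1344$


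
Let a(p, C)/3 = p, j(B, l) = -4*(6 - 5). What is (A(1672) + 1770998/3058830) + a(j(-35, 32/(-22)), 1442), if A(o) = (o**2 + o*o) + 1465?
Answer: 8553439332214/1529415 ≈ 5.5926e+6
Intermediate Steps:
j(B, l) = -4 (j(B, l) = -4*1 = -4)
A(o) = 1465 + 2*o**2 (A(o) = (o**2 + o**2) + 1465 = 2*o**2 + 1465 = 1465 + 2*o**2)
a(p, C) = 3*p
(A(1672) + 1770998/3058830) + a(j(-35, 32/(-22)), 1442) = ((1465 + 2*1672**2) + 1770998/3058830) + 3*(-4) = ((1465 + 2*2795584) + 1770998*(1/3058830)) - 12 = ((1465 + 5591168) + 885499/1529415) - 12 = (5592633 + 885499/1529415) - 12 = 8553457685194/1529415 - 12 = 8553439332214/1529415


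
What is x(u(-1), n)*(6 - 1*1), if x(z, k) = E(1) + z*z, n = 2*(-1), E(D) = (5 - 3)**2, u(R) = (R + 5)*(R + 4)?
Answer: 740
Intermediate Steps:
u(R) = (4 + R)*(5 + R) (u(R) = (5 + R)*(4 + R) = (4 + R)*(5 + R))
E(D) = 4 (E(D) = 2**2 = 4)
n = -2
x(z, k) = 4 + z**2 (x(z, k) = 4 + z*z = 4 + z**2)
x(u(-1), n)*(6 - 1*1) = (4 + (20 + (-1)**2 + 9*(-1))**2)*(6 - 1*1) = (4 + (20 + 1 - 9)**2)*(6 - 1) = (4 + 12**2)*5 = (4 + 144)*5 = 148*5 = 740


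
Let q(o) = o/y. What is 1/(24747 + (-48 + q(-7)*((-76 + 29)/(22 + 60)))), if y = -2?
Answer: 164/4050307 ≈ 4.0491e-5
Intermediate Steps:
q(o) = -o/2 (q(o) = o/(-2) = o*(-1/2) = -o/2)
1/(24747 + (-48 + q(-7)*((-76 + 29)/(22 + 60)))) = 1/(24747 + (-48 + (-1/2*(-7))*((-76 + 29)/(22 + 60)))) = 1/(24747 + (-48 + 7*(-47/82)/2)) = 1/(24747 + (-48 + 7*(-47*1/82)/2)) = 1/(24747 + (-48 + (7/2)*(-47/82))) = 1/(24747 + (-48 - 329/164)) = 1/(24747 - 8201/164) = 1/(4050307/164) = 164/4050307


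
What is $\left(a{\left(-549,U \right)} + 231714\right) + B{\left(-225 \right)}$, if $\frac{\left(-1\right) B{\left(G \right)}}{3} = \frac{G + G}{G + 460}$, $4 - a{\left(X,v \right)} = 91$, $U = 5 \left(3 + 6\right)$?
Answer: $\frac{10886739}{47} \approx 2.3163 \cdot 10^{5}$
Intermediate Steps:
$U = 45$ ($U = 5 \cdot 9 = 45$)
$a{\left(X,v \right)} = -87$ ($a{\left(X,v \right)} = 4 - 91 = -87$)
$B{\left(G \right)} = - \frac{6 G}{460 + G}$ ($B{\left(G \right)} = - 3 \frac{G + G}{G + 460} = - 3 \frac{2 G}{460 + G} = - \frac{6 G}{460 + G}$)
$\left(a{\left(-549,U \right)} + 231714\right) + B{\left(-225 \right)} = \left(-87 + 231714\right) - - \frac{1350}{460 - 225} = 231627 - - \frac{1350}{235} = 231627 - \left(-1350\right) \frac{1}{235} = 231627 + \frac{270}{47} = \frac{10886739}{47}$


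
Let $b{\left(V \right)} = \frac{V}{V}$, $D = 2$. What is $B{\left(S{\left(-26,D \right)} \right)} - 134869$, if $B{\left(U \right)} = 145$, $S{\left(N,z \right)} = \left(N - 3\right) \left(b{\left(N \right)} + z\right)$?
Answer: $-134724$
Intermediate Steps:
$b{\left(V \right)} = 1$
$S{\left(N,z \right)} = \left(1 + z\right) \left(-3 + N\right)$ ($S{\left(N,z \right)} = \left(N - 3\right) \left(1 + z\right) = \left(-3 + N\right) \left(1 + z\right) = \left(1 + z\right) \left(-3 + N\right)$)
$B{\left(S{\left(-26,D \right)} \right)} - 134869 = 145 - 134869 = -134724$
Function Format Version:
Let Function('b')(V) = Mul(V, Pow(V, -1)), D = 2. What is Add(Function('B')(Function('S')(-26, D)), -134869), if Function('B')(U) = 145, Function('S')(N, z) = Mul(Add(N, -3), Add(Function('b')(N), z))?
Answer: -134724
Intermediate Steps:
Function('b')(V) = 1
Function('S')(N, z) = Mul(Add(1, z), Add(-3, N)) (Function('S')(N, z) = Mul(Add(N, -3), Add(1, z)) = Mul(Add(-3, N), Add(1, z)) = Mul(Add(1, z), Add(-3, N)))
Add(Function('B')(Function('S')(-26, D)), -134869) = Add(145, -134869) = -134724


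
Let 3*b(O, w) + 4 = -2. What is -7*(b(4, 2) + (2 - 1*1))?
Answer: 7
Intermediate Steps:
b(O, w) = -2 (b(O, w) = -4/3 + (⅓)*(-2) = -4/3 - ⅔ = -2)
-7*(b(4, 2) + (2 - 1*1)) = -7*(-2 + (2 - 1*1)) = -7*(-2 + (2 - 1)) = -7*(-2 + 1) = -7*(-1) = 7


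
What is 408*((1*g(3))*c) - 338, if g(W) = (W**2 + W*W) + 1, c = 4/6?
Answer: 4830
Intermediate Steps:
c = 2/3 (c = 4*(1/6) = 2/3 ≈ 0.66667)
g(W) = 1 + 2*W**2 (g(W) = (W**2 + W**2) + 1 = 2*W**2 + 1 = 1 + 2*W**2)
408*((1*g(3))*c) - 338 = 408*((1*(1 + 2*3**2))*(2/3)) - 338 = 408*((1*(1 + 2*9))*(2/3)) - 338 = 408*((1*(1 + 18))*(2/3)) - 338 = 408*((1*19)*(2/3)) - 338 = 408*(19*(2/3)) - 338 = 408*(38/3) - 338 = 5168 - 338 = 4830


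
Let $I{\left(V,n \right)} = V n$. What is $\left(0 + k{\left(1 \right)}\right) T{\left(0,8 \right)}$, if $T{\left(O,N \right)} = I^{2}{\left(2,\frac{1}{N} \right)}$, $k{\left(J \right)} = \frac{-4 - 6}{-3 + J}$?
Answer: $\frac{5}{16} \approx 0.3125$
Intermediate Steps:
$k{\left(J \right)} = - \frac{10}{-3 + J}$
$T{\left(O,N \right)} = \frac{4}{N^{2}}$ ($T{\left(O,N \right)} = \left(\frac{2}{N}\right)^{2} = \frac{4}{N^{2}}$)
$\left(0 + k{\left(1 \right)}\right) T{\left(0,8 \right)} = \left(0 - \frac{10}{-3 + 1}\right) \frac{4}{64} = \left(0 - \frac{10}{-2}\right) 4 \cdot \frac{1}{64} = \left(0 - -5\right) \frac{1}{16} = \left(0 + 5\right) \frac{1}{16} = 5 \cdot \frac{1}{16} = \frac{5}{16}$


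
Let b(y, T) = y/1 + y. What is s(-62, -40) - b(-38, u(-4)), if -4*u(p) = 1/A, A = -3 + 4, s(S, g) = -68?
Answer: 8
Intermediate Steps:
A = 1
u(p) = -¼ (u(p) = -¼/1 = -¼*1 = -¼)
b(y, T) = 2*y (b(y, T) = y*1 + y = y + y = 2*y)
s(-62, -40) - b(-38, u(-4)) = -68 - 2*(-38) = -68 - 1*(-76) = -68 + 76 = 8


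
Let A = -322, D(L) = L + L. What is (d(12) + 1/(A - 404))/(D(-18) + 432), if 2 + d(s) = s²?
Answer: 103091/287496 ≈ 0.35858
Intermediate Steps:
d(s) = -2 + s²
D(L) = 2*L
(d(12) + 1/(A - 404))/(D(-18) + 432) = ((-2 + 12²) + 1/(-322 - 404))/(2*(-18) + 432) = ((-2 + 144) + 1/(-726))/(-36 + 432) = (142 - 1/726)/396 = (103091/726)*(1/396) = 103091/287496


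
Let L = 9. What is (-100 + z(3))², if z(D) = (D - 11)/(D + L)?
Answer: 91204/9 ≈ 10134.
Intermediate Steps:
z(D) = (-11 + D)/(9 + D) (z(D) = (D - 11)/(D + 9) = (-11 + D)/(9 + D))
(-100 + z(3))² = (-100 + (-11 + 3)/(9 + 3))² = (-100 - 8/12)² = (-100 + (1/12)*(-8))² = (-100 - ⅔)² = (-302/3)² = 91204/9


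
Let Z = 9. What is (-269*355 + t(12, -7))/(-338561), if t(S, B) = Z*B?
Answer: 95558/338561 ≈ 0.28225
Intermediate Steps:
t(S, B) = 9*B
(-269*355 + t(12, -7))/(-338561) = (-269*355 + 9*(-7))/(-338561) = (-95495 - 63)*(-1/338561) = -95558*(-1/338561) = 95558/338561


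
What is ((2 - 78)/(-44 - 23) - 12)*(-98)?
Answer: 71344/67 ≈ 1064.8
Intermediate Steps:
((2 - 78)/(-44 - 23) - 12)*(-98) = (-76/(-67) - 12)*(-98) = (-76*(-1/67) - 12)*(-98) = (76/67 - 12)*(-98) = -728/67*(-98) = 71344/67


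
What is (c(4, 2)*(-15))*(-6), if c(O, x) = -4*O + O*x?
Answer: -720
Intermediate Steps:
(c(4, 2)*(-15))*(-6) = ((4*(-4 + 2))*(-15))*(-6) = ((4*(-2))*(-15))*(-6) = -8*(-15)*(-6) = 120*(-6) = -720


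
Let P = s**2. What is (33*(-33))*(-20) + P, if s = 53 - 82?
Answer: 22621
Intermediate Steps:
s = -29
P = 841 (P = (-29)**2 = 841)
(33*(-33))*(-20) + P = (33*(-33))*(-20) + 841 = -1089*(-20) + 841 = 21780 + 841 = 22621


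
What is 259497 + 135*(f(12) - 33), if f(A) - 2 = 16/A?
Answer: 255492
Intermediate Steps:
f(A) = 2 + 16/A
259497 + 135*(f(12) - 33) = 259497 + 135*((2 + 16/12) - 33) = 259497 + 135*((2 + 16*(1/12)) - 33) = 259497 + 135*((2 + 4/3) - 33) = 259497 + 135*(10/3 - 33) = 259497 + 135*(-89/3) = 259497 - 4005 = 255492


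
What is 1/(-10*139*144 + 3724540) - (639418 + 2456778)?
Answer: -10912171258479/3524380 ≈ -3.0962e+6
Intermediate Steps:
1/(-10*139*144 + 3724540) - (639418 + 2456778) = 1/(-1390*144 + 3724540) - 1*3096196 = 1/(-200160 + 3724540) - 3096196 = 1/3524380 - 3096196 = -10912171258479/3524380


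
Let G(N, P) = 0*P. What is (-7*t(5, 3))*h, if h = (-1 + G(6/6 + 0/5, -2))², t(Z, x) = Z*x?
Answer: -105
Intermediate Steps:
G(N, P) = 0
h = 1 (h = (-1 + 0)² = (-1)² = 1)
(-7*t(5, 3))*h = -35*3*1 = -7*15*1 = -105*1 = -105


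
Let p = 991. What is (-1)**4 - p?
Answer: -990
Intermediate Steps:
(-1)**4 - p = (-1)**4 - 1*991 = 1 - 991 = -990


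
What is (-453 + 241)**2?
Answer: 44944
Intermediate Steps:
(-453 + 241)**2 = (-212)**2 = 44944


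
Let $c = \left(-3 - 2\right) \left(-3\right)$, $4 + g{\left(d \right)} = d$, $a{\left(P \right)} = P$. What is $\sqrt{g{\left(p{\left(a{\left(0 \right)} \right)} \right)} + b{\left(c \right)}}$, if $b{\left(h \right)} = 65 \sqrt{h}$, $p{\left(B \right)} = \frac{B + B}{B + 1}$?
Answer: $\sqrt{-4 + 65 \sqrt{15}} \approx 15.74$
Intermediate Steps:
$p{\left(B \right)} = \frac{2 B}{1 + B}$
$g{\left(d \right)} = -4 + d$
$c = 15$ ($c = \left(-5\right) \left(-3\right) = 15$)
$\sqrt{g{\left(p{\left(a{\left(0 \right)} \right)} \right)} + b{\left(c \right)}} = \sqrt{\left(-4 + 2 \cdot 0 \frac{1}{1 + 0}\right) + 65 \sqrt{15}} = \sqrt{\left(-4 + 2 \cdot 0 \cdot 1^{-1}\right) + 65 \sqrt{15}} = \sqrt{\left(-4 + 2 \cdot 0 \cdot 1\right) + 65 \sqrt{15}} = \sqrt{\left(-4 + 0\right) + 65 \sqrt{15}} = \sqrt{-4 + 65 \sqrt{15}}$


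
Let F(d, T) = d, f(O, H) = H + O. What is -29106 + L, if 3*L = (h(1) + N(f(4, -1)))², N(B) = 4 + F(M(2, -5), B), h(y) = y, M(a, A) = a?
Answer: -87269/3 ≈ -29090.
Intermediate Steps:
N(B) = 6 (N(B) = 4 + 2 = 6)
L = 49/3 (L = (1 + 6)²/3 = (⅓)*7² = (⅓)*49 = 49/3 ≈ 16.333)
-29106 + L = -29106 + 49/3 = -87269/3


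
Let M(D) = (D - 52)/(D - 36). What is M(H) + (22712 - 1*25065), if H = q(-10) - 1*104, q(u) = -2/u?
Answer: -1643968/699 ≈ -2351.9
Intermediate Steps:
H = -519/5 (H = -2/(-10) - 1*104 = -2*(-⅒) - 104 = ⅕ - 104 = -519/5 ≈ -103.80)
M(D) = (-52 + D)/(-36 + D)
M(H) + (22712 - 1*25065) = (-52 - 519/5)/(-36 - 519/5) + (22712 - 1*25065) = -779/5/(-699/5) + (22712 - 25065) = -5/699*(-779/5) - 2353 = 779/699 - 2353 = -1643968/699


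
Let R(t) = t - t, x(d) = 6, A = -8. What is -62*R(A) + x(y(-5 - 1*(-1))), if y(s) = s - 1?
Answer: 6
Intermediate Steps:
y(s) = -1 + s
R(t) = 0
-62*R(A) + x(y(-5 - 1*(-1))) = -62*0 + 6 = 0 + 6 = 6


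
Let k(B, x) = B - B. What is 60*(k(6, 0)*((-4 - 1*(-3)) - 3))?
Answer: 0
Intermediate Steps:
k(B, x) = 0
60*(k(6, 0)*((-4 - 1*(-3)) - 3)) = 60*(0*((-4 - 1*(-3)) - 3)) = 60*(0*((-4 + 3) - 3)) = 60*(0*(-1 - 3)) = 60*(0*(-4)) = 60*0 = 0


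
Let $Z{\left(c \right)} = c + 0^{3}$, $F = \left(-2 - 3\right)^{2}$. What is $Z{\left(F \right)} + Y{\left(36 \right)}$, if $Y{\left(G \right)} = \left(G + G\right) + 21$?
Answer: $118$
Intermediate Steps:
$Y{\left(G \right)} = 21 + 2 G$ ($Y{\left(G \right)} = 2 G + 21 = 21 + 2 G$)
$F = 25$ ($F = \left(-5\right)^{2} = 25$)
$Z{\left(c \right)} = c$ ($Z{\left(c \right)} = c + 0 = c$)
$Z{\left(F \right)} + Y{\left(36 \right)} = 25 + \left(21 + 2 \cdot 36\right) = 25 + \left(21 + 72\right) = 25 + 93 = 118$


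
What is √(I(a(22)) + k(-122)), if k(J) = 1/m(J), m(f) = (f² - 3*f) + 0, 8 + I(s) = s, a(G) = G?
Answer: √130235610/3050 ≈ 3.7417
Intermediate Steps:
I(s) = -8 + s
m(f) = f² - 3*f
k(J) = 1/(J*(-3 + J))
√(I(a(22)) + k(-122)) = √((-8 + 22) + 1/((-122)*(-3 - 122))) = √(14 - 1/122/(-125)) = √(14 - 1/122*(-1/125)) = √(14 + 1/15250) = √(213501/15250) = √130235610/3050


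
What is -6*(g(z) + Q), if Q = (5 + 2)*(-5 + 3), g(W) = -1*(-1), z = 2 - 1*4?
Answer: 78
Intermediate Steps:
z = -2 (z = 2 - 4 = -2)
g(W) = 1
Q = -14 (Q = 7*(-2) = -14)
-6*(g(z) + Q) = -6*(1 - 14) = -6*(-13) = 78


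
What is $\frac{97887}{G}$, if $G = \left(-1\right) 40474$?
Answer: $- \frac{97887}{40474} \approx -2.4185$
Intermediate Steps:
$G = -40474$
$\frac{97887}{G} = \frac{97887}{-40474} = 97887 \left(- \frac{1}{40474}\right) = - \frac{97887}{40474}$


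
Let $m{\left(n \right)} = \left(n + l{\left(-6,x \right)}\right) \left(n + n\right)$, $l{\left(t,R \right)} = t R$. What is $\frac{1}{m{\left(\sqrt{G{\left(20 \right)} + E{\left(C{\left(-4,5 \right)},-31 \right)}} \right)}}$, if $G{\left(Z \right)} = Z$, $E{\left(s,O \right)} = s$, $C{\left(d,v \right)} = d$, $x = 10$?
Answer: $- \frac{1}{448} \approx -0.0022321$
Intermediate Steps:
$l{\left(t,R \right)} = R t$
$m{\left(n \right)} = 2 n \left(-60 + n\right)$ ($m{\left(n \right)} = \left(n + 10 \left(-6\right)\right) \left(n + n\right) = \left(n - 60\right) 2 n = \left(-60 + n\right) 2 n = 2 n \left(-60 + n\right)$)
$\frac{1}{m{\left(\sqrt{G{\left(20 \right)} + E{\left(C{\left(-4,5 \right)},-31 \right)}} \right)}} = \frac{1}{2 \sqrt{20 - 4} \left(-60 + \sqrt{20 - 4}\right)} = \frac{1}{2 \sqrt{16} \left(-60 + \sqrt{16}\right)} = \frac{1}{2 \cdot 4 \left(-60 + 4\right)} = \frac{1}{2 \cdot 4 \left(-56\right)} = \frac{1}{-448} = - \frac{1}{448}$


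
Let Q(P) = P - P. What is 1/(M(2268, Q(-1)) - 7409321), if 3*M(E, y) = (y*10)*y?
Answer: -1/7409321 ≈ -1.3497e-7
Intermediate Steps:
Q(P) = 0
M(E, y) = 10*y**2/3 (M(E, y) = ((y*10)*y)/3 = ((10*y)*y)/3 = (10*y**2)/3 = 10*y**2/3)
1/(M(2268, Q(-1)) - 7409321) = 1/((10/3)*0**2 - 7409321) = 1/((10/3)*0 - 7409321) = 1/(0 - 7409321) = 1/(-7409321) = -1/7409321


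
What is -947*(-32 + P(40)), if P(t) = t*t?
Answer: -1484896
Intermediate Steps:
P(t) = t²
-947*(-32 + P(40)) = -947*(-32 + 40²) = -947*(-32 + 1600) = -947*1568 = -1484896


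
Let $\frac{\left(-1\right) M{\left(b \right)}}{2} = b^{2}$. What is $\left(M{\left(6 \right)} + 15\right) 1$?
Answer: $-57$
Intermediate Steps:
$M{\left(b \right)} = - 2 b^{2}$
$\left(M{\left(6 \right)} + 15\right) 1 = \left(- 2 \cdot 6^{2} + 15\right) 1 = \left(\left(-2\right) 36 + 15\right) 1 = \left(-72 + 15\right) 1 = \left(-57\right) 1 = -57$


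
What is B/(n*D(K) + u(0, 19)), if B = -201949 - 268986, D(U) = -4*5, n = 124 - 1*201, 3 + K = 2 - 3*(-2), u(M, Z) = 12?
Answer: -4855/16 ≈ -303.44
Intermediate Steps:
K = 5 (K = -3 + (2 - 3*(-2)) = -3 + (2 + 6) = -3 + 8 = 5)
n = -77 (n = 124 - 201 = -77)
D(U) = -20
B = -470935
B/(n*D(K) + u(0, 19)) = -470935/(-77*(-20) + 12) = -470935/(1540 + 12) = -470935/1552 = -470935*1/1552 = -4855/16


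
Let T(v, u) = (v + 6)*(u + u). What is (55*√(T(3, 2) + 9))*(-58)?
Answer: -9570*√5 ≈ -21399.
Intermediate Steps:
T(v, u) = 2*u*(6 + v) (T(v, u) = (6 + v)*(2*u) = 2*u*(6 + v))
(55*√(T(3, 2) + 9))*(-58) = (55*√(2*2*(6 + 3) + 9))*(-58) = (55*√(2*2*9 + 9))*(-58) = (55*√(36 + 9))*(-58) = (55*√45)*(-58) = (55*(3*√5))*(-58) = (165*√5)*(-58) = -9570*√5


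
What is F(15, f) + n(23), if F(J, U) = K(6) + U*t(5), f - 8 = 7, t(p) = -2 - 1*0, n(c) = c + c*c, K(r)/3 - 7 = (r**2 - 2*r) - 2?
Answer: 609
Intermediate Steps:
K(r) = 15 - 6*r + 3*r**2 (K(r) = 21 + 3*((r**2 - 2*r) - 2) = 21 + 3*(-2 + r**2 - 2*r) = 21 + (-6 - 6*r + 3*r**2) = 15 - 6*r + 3*r**2)
n(c) = c + c**2
t(p) = -2 (t(p) = -2 + 0 = -2)
f = 15 (f = 8 + 7 = 15)
F(J, U) = 87 - 2*U (F(J, U) = (15 - 6*6 + 3*6**2) + U*(-2) = (15 - 36 + 3*36) - 2*U = (15 - 36 + 108) - 2*U = 87 - 2*U)
F(15, f) + n(23) = (87 - 2*15) + 23*(1 + 23) = (87 - 30) + 23*24 = 57 + 552 = 609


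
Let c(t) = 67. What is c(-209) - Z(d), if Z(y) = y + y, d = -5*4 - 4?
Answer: 115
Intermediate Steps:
d = -24 (d = -20 - 4 = -24)
Z(y) = 2*y
c(-209) - Z(d) = 67 - 2*(-24) = 67 - 1*(-48) = 67 + 48 = 115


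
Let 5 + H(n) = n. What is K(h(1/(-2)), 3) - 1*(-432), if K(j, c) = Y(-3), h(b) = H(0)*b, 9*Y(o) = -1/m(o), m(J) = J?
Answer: 11665/27 ≈ 432.04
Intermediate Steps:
H(n) = -5 + n
Y(o) = -1/(9*o) (Y(o) = (-1/o)/9 = -1/(9*o))
h(b) = -5*b (h(b) = (-5 + 0)*b = -5*b)
K(j, c) = 1/27 (K(j, c) = -1/9/(-3) = -1/9*(-1/3) = 1/27)
K(h(1/(-2)), 3) - 1*(-432) = 1/27 - 1*(-432) = 1/27 + 432 = 11665/27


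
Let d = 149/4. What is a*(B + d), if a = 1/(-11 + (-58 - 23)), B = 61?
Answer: -393/368 ≈ -1.0679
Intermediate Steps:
d = 149/4 (d = 149*(¼) = 149/4 ≈ 37.250)
a = -1/92 (a = 1/(-11 - 81) = 1/(-92) = -1/92 ≈ -0.010870)
a*(B + d) = -(61 + 149/4)/92 = -1/92*393/4 = -393/368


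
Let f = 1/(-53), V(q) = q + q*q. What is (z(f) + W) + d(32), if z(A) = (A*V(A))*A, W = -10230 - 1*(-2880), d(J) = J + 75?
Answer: -57150753935/7890481 ≈ -7243.0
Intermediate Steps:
d(J) = 75 + J
W = -7350 (W = -10230 + 2880 = -7350)
V(q) = q + q²
f = -1/53 ≈ -0.018868
z(A) = A³*(1 + A) (z(A) = (A*(A*(1 + A)))*A = (A²*(1 + A))*A = A³*(1 + A))
(z(f) + W) + d(32) = ((-1/53)³*(1 - 1/53) - 7350) + (75 + 32) = (-1/148877*52/53 - 7350) + 107 = (-52/7890481 - 7350) + 107 = -57995035402/7890481 + 107 = -57150753935/7890481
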